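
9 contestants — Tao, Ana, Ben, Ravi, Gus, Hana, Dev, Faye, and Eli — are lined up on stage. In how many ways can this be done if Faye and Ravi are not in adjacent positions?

282240

Of the 9! = 362880 arrangements, those with Faye and Ravi adjacent number 2 × 8! = 80640 (treat the pair as a block with 2 internal orders).
So 362880 − 80640 = 282240 arrangements keep them apart.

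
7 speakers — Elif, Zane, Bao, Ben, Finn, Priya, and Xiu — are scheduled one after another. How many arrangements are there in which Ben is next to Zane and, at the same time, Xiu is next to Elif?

Treat {Ben,Zane} as one block (2 orders) and {Xiu,Elif} as another (2 orders).
That leaves 5 units to arrange: 2 × 2 × 5! = 4 × 120 = 480.

480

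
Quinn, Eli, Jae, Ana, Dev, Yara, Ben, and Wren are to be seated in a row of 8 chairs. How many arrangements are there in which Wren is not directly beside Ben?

There are 8! = 40320 arrangements in all. If Wren and Ben are adjacent, merging them into one block gives 2·(7)! = 10080 arrangements.
So 40320 − 10080 = 30240 arrangements keep them apart.

30240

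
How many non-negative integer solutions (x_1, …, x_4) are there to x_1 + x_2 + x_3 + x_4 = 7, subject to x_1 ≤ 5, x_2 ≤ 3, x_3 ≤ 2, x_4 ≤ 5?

Ignoring the caps, the number of non-negative solutions to x_1+…+x_4 = 7 is C(10,3) = 120.
Subtract solutions that violate a single cap (substitute x_i' = x_i − (cap_i+1)): x_1 ≥ 6 gives C(4,3) = 4; x_2 ≥ 4 gives C(6,3) = 20; x_3 ≥ 3 gives C(7,3) = 35; x_4 ≥ 6 gives C(4,3) = 4. Together 63.
Add back pairs where two caps are both exceeded: 0 + 0 + 0 + 1 + 0 + 0 = 1.
By inclusion–exclusion the count is 120 − 63 + 1 = 58.

58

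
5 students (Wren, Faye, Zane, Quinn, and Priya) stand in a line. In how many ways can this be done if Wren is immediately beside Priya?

Treat {Wren, Priya} as a single unit. There are 4 units to order, and the pair itself can be ordered 2 ways.
That gives 2 × 4! = 2 × 24 = 48.

48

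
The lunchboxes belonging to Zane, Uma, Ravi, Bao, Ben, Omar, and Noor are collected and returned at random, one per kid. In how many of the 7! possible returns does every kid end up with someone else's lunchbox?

1854

This is the derangement count D_7: permutations of 7 items with no fixed point.
By inclusion–exclusion this is Σ_{j=0}^{7} (−1)^j C(7,j)·(7−j)!.
Computing: 5040 − 5040 + 2520 − 840 + 210 − 42 + 7 − 1 = 1854.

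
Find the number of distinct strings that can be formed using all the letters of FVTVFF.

FVTVFF has 6 letters with F appearing 3 times and V appearing twice.
Dividing 6! = 720 by 3!·2! = 12 for the repeated letters gives 60.

60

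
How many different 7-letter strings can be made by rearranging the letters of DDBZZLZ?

420

Letter multiplicities in DDBZZLZ: B×1, D×2, L×1, Z×3.
So there are 7! / (3!·2!) = 420 distinguishable arrangements.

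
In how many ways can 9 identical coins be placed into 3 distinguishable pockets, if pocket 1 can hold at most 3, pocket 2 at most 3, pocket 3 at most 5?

Ignoring the caps, the number of non-negative solutions to x_1+…+x_3 = 9 is C(11,2) = 55.
Subtract solutions that violate a single cap (substitute x_i' = x_i − (cap_i+1)): x_1 ≥ 4 gives C(7,2) = 21; x_2 ≥ 4 gives C(7,2) = 21; x_3 ≥ 6 gives C(5,2) = 10. Together 52.
Add back pairs where two caps are both exceeded: 3 + 0 + 0 = 3.
By inclusion–exclusion the count is 55 − 52 + 3 = 6.

6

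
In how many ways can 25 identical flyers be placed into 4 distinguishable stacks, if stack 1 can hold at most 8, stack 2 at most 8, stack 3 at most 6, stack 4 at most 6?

Without the upper bounds there are C(28,3) = 3276 ways to split 25 among 4 stacks.
Subtract solutions that violate a single cap (substitute x_i' = x_i − (cap_i+1)): x_1 ≥ 9 gives C(19,3) = 969; x_2 ≥ 9 gives C(19,3) = 969; x_3 ≥ 7 gives C(21,3) = 1330; x_4 ≥ 7 gives C(21,3) = 1330. Together 4598.
Add back pairs where two caps are both exceeded: 120 + 220 + 220 + 220 + 220 + 364 = 1364.
Subtract triples: 1 + 1 + 10 + 10 = 22.
By inclusion–exclusion the count is 3276 − 4598 + 1364 − 22 = 20.

20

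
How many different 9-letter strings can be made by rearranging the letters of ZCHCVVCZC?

3780

ZCHCVVCZC has 9 letters with C appearing 4 times, V appearing twice, and Z appearing twice.
The number of distinct arrangements is 9!/(4!·2!·2!) = 362880/96 = 3780.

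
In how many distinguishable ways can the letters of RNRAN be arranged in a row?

Letter multiplicities in RNRAN: A×1, N×2, R×2.
The number of distinct arrangements is 5!/(2!·2!) = 120/4 = 30.

30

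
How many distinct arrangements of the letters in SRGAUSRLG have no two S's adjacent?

35280

Total arrangements of SRGAUSRLG: 9!/(2!·2!·2!) = 45360.
Arrangements with the S's together: treat SS as one letter, giving (8)!/(2!·2!) = 10080.
Subtracting, 45360 − 10080 = 35280 arrangements keep the S's apart.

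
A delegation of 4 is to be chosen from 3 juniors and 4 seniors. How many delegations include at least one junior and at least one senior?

Unrestricted: C(7,4) = 35 ways to pick any 4 of the 7.
Selections missing a whole group: no juniors → C(4,4) = 1; no seniors → C(3,4) = 0.
Both groups omitted at once is impossible, so 35 − 1 = 34.

34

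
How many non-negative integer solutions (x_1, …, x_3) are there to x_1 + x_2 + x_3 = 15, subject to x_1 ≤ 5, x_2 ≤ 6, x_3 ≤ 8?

Without the upper bounds there are C(17,2) = 136 ways to split 15 among 3 variables.
Subtract solutions that violate a single cap (substitute x_i' = x_i − (cap_i+1)): x_1 ≥ 6 gives C(11,2) = 55; x_2 ≥ 7 gives C(10,2) = 45; x_3 ≥ 9 gives C(8,2) = 28. Together 128.
Add back pairs where two caps are both exceeded: 6 + 1 + 0 = 7.
By inclusion–exclusion the count is 136 − 128 + 7 = 15.

15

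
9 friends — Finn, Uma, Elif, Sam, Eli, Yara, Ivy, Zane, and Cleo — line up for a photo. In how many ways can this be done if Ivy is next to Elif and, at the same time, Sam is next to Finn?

20160

Treat {Ivy,Elif} as one block (2 orders) and {Sam,Finn} as another (2 orders).
That leaves 7 units to arrange: 2 × 2 × 7! = 4 × 5040 = 20160.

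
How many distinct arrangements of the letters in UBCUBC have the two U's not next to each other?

There are 6!/(2!·2!·2!) = 90 arrangements of UBCUBC in total.
Arrangements with the U's together: treat UU as one letter, giving (5)!/(2!·2!) = 30.
Hence 90 − 30 = 60.

60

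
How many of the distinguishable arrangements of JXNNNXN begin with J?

Fix J in the first position and arrange the remaining 6 letters.
Those 6 letters have N appearing 4 times and X appearing twice, giving (6)!/(4!·2!) = 15.

15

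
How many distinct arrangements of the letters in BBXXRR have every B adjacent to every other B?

30

Treat the 2 copies of B as a single block. The multiset to arrange is then {BB, R, R, X, X}, 5 items in all.
That gives (5)!/(2!·2!) = 30 arrangements.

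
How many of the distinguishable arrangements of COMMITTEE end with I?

Fix I in the last position and arrange the remaining 8 letters.
Those 8 letters have E appearing twice, M appearing twice, and T appearing twice, giving (8)!/(2!·2!·2!) = 5040.

5040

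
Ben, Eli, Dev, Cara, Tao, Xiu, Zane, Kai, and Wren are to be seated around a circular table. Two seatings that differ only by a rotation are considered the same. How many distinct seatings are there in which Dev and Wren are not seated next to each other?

Without the restriction there are (8)! = 40320 seatings.
Those with Dev next to Wren: fuse the pair into one unit and seat 8 units around a circle — 2·(7)! = 10080.
Subtracting, 40320 − 10080 = 30240.

30240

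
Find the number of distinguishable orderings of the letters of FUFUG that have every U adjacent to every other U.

12

Treat the 2 copies of U as a single block. The multiset to arrange is then {UU, F, F, G}, 4 items in all.
That gives (4)!/(2!) = 12 arrangements.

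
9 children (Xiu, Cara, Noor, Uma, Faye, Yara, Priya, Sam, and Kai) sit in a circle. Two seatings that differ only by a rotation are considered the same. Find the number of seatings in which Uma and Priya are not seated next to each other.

30240

All circular seatings of 9 people number (8)! = 40320.
Seatings with Uma beside Priya: treat them as a block with 2 internal orders, giving 2 × (7)! = 10080.
Subtracting, 40320 − 10080 = 30240.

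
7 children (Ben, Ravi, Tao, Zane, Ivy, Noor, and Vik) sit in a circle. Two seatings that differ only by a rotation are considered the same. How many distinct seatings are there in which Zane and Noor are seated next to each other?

Glue Zane and Noor into a block (2 internal orders). Seating 6 units around a circle gives (5)! arrangements.
So 2 × (5)! = 2 × 120 = 240.

240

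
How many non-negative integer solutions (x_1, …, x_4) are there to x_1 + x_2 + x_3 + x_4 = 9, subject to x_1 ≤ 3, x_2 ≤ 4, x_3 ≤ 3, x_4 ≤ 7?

75

Ignoring the caps, the number of non-negative solutions to x_1+…+x_4 = 9 is C(12,3) = 220.
Subtract solutions that violate a single cap (substitute x_i' = x_i − (cap_i+1)): x_1 ≥ 4 gives C(8,3) = 56; x_2 ≥ 5 gives C(7,3) = 35; x_3 ≥ 4 gives C(8,3) = 56; x_4 ≥ 8 gives C(4,3) = 4. Together 151.
Add back pairs where two caps are both exceeded: 1 + 4 + 0 + 1 + 0 + 0 = 6.
By inclusion–exclusion the count is 220 − 151 + 6 = 75.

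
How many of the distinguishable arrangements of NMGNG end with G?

12

With the last slot taken by G, it remains to arrange the other 4 letters (NMNG).
Those 4 letters have N appearing twice, giving (4)!/(2!) = 12.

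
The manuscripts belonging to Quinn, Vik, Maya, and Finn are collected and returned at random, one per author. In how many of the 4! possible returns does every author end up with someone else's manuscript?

Count assignments avoiding every fixed point. For any j of the 4 authors fixed to their own manuscript, the other 4−j can be arranged in (4−j)! ways.
By inclusion–exclusion this is Σ_{j=0}^{4} (−1)^j C(4,j)·(4−j)!.
Computing: 24 − 24 + 12 − 4 + 1 = 9.

9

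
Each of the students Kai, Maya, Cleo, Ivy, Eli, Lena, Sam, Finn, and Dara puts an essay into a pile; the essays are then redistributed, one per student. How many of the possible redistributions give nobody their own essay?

133496

Count assignments avoiding every fixed point. For any j of the 9 students fixed to their own essay, the other 9−j can be arranged in (9−j)! ways.
By inclusion–exclusion this is Σ_{j=0}^{9} (−1)^j C(9,j)·(9−j)!.
Computing: 362880 − 362880 + 181440 − 60480 + 15120 − 3024 + 504 − 72 + 9 − 1 = 133496.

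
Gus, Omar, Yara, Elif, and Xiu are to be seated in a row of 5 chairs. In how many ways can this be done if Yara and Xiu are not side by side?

72

Of the 5! = 120 arrangements, those with Yara and Xiu adjacent number 2 × 4! = 48 (treat the pair as a block with 2 internal orders).
So 120 − 48 = 72 arrangements keep them apart.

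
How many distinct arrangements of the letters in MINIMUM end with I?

Fix I in the last position and arrange the remaining 6 letters.
Those 6 letters have M appearing 3 times, giving (6)!/(3!) = 120.

120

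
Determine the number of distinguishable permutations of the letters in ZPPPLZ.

ZPPPLZ has 6 letters with P appearing 3 times and Z appearing twice.
Dividing 6! = 720 by 3!·2! = 12 for the repeated letters gives 60.

60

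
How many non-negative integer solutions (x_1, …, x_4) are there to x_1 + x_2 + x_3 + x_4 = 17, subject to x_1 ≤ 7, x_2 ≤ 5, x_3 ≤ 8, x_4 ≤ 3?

73

Ignoring the caps, the number of non-negative solutions to x_1+…+x_4 = 17 is C(20,3) = 1140.
Subtract solutions that violate a single cap (substitute x_i' = x_i − (cap_i+1)): x_1 ≥ 8 gives C(12,3) = 220; x_2 ≥ 6 gives C(14,3) = 364; x_3 ≥ 9 gives C(11,3) = 165; x_4 ≥ 4 gives C(16,3) = 560. Together 1309.
Add back pairs where two caps are both exceeded: 20 + 1 + 56 + 10 + 120 + 35 = 242.
By inclusion–exclusion the count is 1140 − 1309 + 242 = 73.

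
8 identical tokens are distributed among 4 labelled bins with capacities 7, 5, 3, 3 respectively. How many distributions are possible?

85

Ignoring the caps, the number of non-negative solutions to x_1+…+x_4 = 8 is C(11,3) = 165.
Subtract solutions that violate a single cap (substitute x_i' = x_i − (cap_i+1)): x_1 ≥ 8 gives C(3,3) = 1; x_2 ≥ 6 gives C(5,3) = 10; x_3 ≥ 4 gives C(7,3) = 35; x_4 ≥ 4 gives C(7,3) = 35. Together 81.
Add back pairs where two caps are both exceeded: 0 + 0 + 0 + 0 + 0 + 1 = 1.
By inclusion–exclusion the count is 165 − 81 + 1 = 85.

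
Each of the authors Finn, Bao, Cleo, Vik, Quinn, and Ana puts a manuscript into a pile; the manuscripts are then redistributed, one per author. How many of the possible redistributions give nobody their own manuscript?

Count assignments avoiding every fixed point. For any j of the 6 authors fixed to their own manuscript, the other 6−j can be arranged in (6−j)! ways.
By inclusion–exclusion this is Σ_{j=0}^{6} (−1)^j C(6,j)·(6−j)!.
Computing: 720 − 720 + 360 − 120 + 30 − 6 + 1 = 265.

265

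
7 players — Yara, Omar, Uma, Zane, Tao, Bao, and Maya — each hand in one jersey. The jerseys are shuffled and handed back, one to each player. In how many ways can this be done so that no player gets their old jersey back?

Count assignments avoiding every fixed point. For any j of the 7 players fixed to their old jersey, the other 7−j can be arranged in (7−j)! ways.
By inclusion–exclusion this is Σ_{j=0}^{7} (−1)^j C(7,j)·(7−j)!.
Computing: 5040 − 5040 + 2520 − 840 + 210 − 42 + 7 − 1 = 1854.

1854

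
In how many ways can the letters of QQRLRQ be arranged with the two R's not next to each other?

Total arrangements of QQRLRQ: 6!/(3!·2!) = 60.
Arrangements with the R's together: treat RR as one letter, giving (5)!/(3!) = 20.
Subtracting, 60 − 20 = 40 arrangements keep the R's apart.

40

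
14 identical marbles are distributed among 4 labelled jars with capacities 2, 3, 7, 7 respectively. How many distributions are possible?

By stars and bars, unrestricted non-negative solutions to x_1+…+x_4 = 14 number C(14+3,3) = 680.
Subtract solutions that violate a single cap (substitute x_i' = x_i − (cap_i+1)): x_1 ≥ 3 gives C(14,3) = 364; x_2 ≥ 4 gives C(13,3) = 286; x_3 ≥ 8 gives C(9,3) = 84; x_4 ≥ 8 gives C(9,3) = 84. Together 818.
Add back pairs where two caps are both exceeded: 120 + 20 + 20 + 10 + 10 + 0 = 180.
By inclusion–exclusion the count is 680 − 818 + 180 = 42.

42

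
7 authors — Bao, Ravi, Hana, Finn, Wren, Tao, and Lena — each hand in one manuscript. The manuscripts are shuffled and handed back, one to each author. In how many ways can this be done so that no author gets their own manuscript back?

This is the derangement count D_7: permutations of 7 items with no fixed point.
By inclusion–exclusion this is Σ_{j=0}^{7} (−1)^j C(7,j)·(7−j)!.
Computing: 5040 − 5040 + 2520 − 840 + 210 − 42 + 7 − 1 = 1854.

1854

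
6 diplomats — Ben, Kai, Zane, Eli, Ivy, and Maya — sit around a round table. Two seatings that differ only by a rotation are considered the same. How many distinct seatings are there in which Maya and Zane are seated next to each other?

Glue Maya and Zane into a block (2 internal orders). Seating 5 units around a circle gives (4)! arrangements.
So 2 × (4)! = 2 × 24 = 48.

48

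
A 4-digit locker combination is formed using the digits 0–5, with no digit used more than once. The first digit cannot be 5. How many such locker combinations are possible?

The first digit has 6−1 = 5 choices (anything except 5).
The remaining 3 digits are filled from the other 5 symbols without repetition: 5 × 4 × 3 = 60.
Total: 5 × 60 = 300.

300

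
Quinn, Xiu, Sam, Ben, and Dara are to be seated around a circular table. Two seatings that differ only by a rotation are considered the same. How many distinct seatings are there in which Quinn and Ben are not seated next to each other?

12

All circular seatings of 5 people number (4)! = 24.
Those with Quinn next to Ben: fuse the pair into one unit and seat 4 units around a circle — 2·(3)! = 12.
Subtracting, 24 − 12 = 12.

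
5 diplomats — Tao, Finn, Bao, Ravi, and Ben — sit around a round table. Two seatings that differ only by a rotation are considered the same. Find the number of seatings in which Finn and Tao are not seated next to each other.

12

Without the restriction there are (4)! = 24 seatings.
Seatings with Finn beside Tao: treat them as a block with 2 internal orders, giving 2 × (3)! = 12.
Subtracting, 24 − 12 = 12.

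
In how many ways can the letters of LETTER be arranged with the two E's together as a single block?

60

Treat the 2 copies of E as a single block. The multiset to arrange is then {EE, L, R, T, T}, 5 items in all.
That gives (5)!/(2!) = 60 arrangements.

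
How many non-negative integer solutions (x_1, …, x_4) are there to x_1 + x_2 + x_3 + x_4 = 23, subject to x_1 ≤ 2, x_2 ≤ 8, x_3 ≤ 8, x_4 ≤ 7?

By stars and bars, unrestricted non-negative solutions to x_1+…+x_4 = 23 number C(23+3,3) = 2600.
Subtract solutions that violate a single cap (substitute x_i' = x_i − (cap_i+1)): x_1 ≥ 3 gives C(23,3) = 1771; x_2 ≥ 9 gives C(17,3) = 680; x_3 ≥ 9 gives C(17,3) = 680; x_4 ≥ 8 gives C(18,3) = 816. Together 3947.
Add back pairs where two caps are both exceeded: 364 + 364 + 455 + 56 + 84 + 84 = 1407.
Subtract triples: 10 + 20 + 20 + 0 = 50.
By inclusion–exclusion the count is 2600 − 3947 + 1407 − 50 = 10.

10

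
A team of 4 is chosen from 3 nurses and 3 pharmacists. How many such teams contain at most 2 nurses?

Split by how many nurses are chosen (0 through 2).
Sum: C(3,0)·C(3,4) + C(3,1)·C(3,3) + C(3,2)·C(3,2) = 0 + 3 + 9 = 12.

12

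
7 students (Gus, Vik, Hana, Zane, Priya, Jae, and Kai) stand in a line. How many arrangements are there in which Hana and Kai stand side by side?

Glue Hana and Kai into one block (2 internal orders), leaving 6 units to arrange in a row.
So the count is 2·(6)! = 1440.

1440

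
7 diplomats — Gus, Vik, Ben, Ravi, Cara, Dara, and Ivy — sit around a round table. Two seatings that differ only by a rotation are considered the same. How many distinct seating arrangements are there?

Seat Gus anywhere (absorbing the rotational symmetry), then permute the other 6: (6)! = 720.

720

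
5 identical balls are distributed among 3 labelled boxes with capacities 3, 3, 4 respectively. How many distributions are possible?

14

Ignoring the caps, the number of non-negative solutions to x_1+…+x_3 = 5 is C(7,2) = 21.
Subtract solutions that violate a single cap (substitute x_i' = x_i − (cap_i+1)): x_1 ≥ 4 gives C(3,2) = 3; x_2 ≥ 4 gives C(3,2) = 3; x_3 ≥ 5 gives C(2,2) = 1. Together 7.
No two caps can be exceeded simultaneously, so the pair terms are all 0.
By inclusion–exclusion the count is 21 − 7 + 0 = 14.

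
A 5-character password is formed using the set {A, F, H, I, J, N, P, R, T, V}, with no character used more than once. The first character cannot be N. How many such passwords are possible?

The first character has 10−1 = 9 choices (anything except N).
The remaining 4 characters are filled from the other 9 symbols without repetition: 9 × 8 × 7 × 6 = 3024.
Total: 9 × 3024 = 27216.

27216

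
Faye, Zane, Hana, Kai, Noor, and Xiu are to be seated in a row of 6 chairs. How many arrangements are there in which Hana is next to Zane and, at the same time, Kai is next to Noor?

96

Treat {Hana,Zane} as one block (2 orders) and {Kai,Noor} as another (2 orders).
That leaves 4 units to arrange: 2 × 2 × 4! = 4 × 24 = 96.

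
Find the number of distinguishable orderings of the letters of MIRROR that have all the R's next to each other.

Treat the 3 copies of R as a single block. The multiset to arrange is then {RRR, I, M, O}, 4 items in all.
All 4 items are distinct, so there are (4)! = 24 arrangements.

24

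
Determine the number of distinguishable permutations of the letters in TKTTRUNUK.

15120

TKTTRUNUK has 9 letters with K appearing twice, T appearing 3 times, and U appearing twice.
So there are 9! / (3!·2!·2!) = 15120 distinguishable arrangements.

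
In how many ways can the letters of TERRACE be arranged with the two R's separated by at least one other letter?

900

There are 7!/(2!·2!) = 1260 arrangements of TERRACE in total.
If the two R's are adjacent, glue them into one block, leaving 6 items to arrange: (6)!/(2!) = 360 ways.
Hence 1260 − 360 = 900.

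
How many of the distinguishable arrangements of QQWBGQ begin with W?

20

With the first slot taken by W, it remains to arrange the other 5 letters (QQBGQ).
Those 5 letters have Q appearing 3 times, giving (5)!/(3!) = 20.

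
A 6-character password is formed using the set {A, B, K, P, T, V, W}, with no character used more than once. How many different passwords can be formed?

This is a permutation of 6 out of 7: P(7,6) = 7!/1!.
7 × 6 × 5 × 4 × 3 × 2 = 5040.

5040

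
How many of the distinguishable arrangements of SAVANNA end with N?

Fix N in the last position and arrange the remaining 6 letters.
Those 6 letters have A appearing 3 times, giving (6)!/(3!) = 120.

120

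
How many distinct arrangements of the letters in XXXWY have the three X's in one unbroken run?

Treat the 3 copies of X as a single block. The multiset to arrange is then {XXX, W, Y}, 3 items in all.
All 3 items are distinct, so there are (3)! = 6 arrangements.

6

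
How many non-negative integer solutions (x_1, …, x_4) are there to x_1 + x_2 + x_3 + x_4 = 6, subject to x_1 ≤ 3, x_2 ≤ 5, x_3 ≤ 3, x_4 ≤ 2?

Ignoring the caps, the number of non-negative solutions to x_1+…+x_4 = 6 is C(9,3) = 84.
Subtract solutions that violate a single cap (substitute x_i' = x_i − (cap_i+1)): x_1 ≥ 4 gives C(5,3) = 10; x_2 ≥ 6 gives C(3,3) = 1; x_3 ≥ 4 gives C(5,3) = 10; x_4 ≥ 3 gives C(6,3) = 20. Together 41.
No two caps can be exceeded simultaneously, so the pair terms are all 0.
By inclusion–exclusion the count is 84 − 41 + 0 = 43.

43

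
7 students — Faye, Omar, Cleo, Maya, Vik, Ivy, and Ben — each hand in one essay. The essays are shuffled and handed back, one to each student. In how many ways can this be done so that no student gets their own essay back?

Let Aᵢ be the assignments in which student i gets their own essay. We want the size of the complement of A₁∪…∪A_7.
By inclusion–exclusion this is Σ_{j=0}^{7} (−1)^j C(7,j)·(7−j)!.
Computing: 5040 − 5040 + 2520 − 840 + 210 − 42 + 7 − 1 = 1854.

1854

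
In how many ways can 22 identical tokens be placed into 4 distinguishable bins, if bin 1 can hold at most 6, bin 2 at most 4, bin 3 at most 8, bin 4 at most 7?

20

Ignoring the caps, the number of non-negative solutions to x_1+…+x_4 = 22 is C(25,3) = 2300.
Subtract solutions that violate a single cap (substitute x_i' = x_i − (cap_i+1)): x_1 ≥ 7 gives C(18,3) = 816; x_2 ≥ 5 gives C(20,3) = 1140; x_3 ≥ 9 gives C(16,3) = 560; x_4 ≥ 8 gives C(17,3) = 680. Together 3196.
Add back pairs where two caps are both exceeded: 286 + 84 + 120 + 165 + 220 + 56 = 931.
Subtract triples: 4 + 10 + 0 + 1 = 15.
By inclusion–exclusion the count is 2300 − 3196 + 931 − 15 = 20.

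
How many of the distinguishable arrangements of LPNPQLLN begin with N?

420

With the first slot taken by N, it remains to arrange the other 7 letters (LPPQLLN).
Those 7 letters have L appearing 3 times and P appearing twice, giving (7)!/(3!·2!) = 420.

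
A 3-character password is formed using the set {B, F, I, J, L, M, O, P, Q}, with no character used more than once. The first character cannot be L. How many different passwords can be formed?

The first character has 9−1 = 8 choices (anything except L).
The remaining 2 characters are filled from the other 8 symbols without repetition: 8 × 7 = 56.
Total: 8 × 56 = 448.

448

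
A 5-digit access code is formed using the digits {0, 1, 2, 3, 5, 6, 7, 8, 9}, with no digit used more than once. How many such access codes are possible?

Choose and order 5 of the 9 symbols: the first digit has 9 options, the next 8, and so on down to 5.
9 × 8 × 7 × 6 × 5 = 15120.

15120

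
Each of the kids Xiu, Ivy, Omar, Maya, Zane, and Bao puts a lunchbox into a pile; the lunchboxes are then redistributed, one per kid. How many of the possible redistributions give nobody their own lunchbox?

Count assignments avoiding every fixed point. For any j of the 6 kids fixed to their own lunchbox, the other 6−j can be arranged in (6−j)! ways.
By inclusion–exclusion this is Σ_{j=0}^{6} (−1)^j C(6,j)·(6−j)!.
Computing: 720 − 720 + 360 − 120 + 30 − 6 + 1 = 265.

265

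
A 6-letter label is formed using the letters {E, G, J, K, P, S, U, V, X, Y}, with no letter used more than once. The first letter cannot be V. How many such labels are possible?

The first letter has 10−1 = 9 choices (anything except V).
The remaining 5 letters are filled from the other 9 symbols without repetition: 9 × 8 × 7 × 6 × 5 = 15120.
Total: 9 × 15120 = 136080.

136080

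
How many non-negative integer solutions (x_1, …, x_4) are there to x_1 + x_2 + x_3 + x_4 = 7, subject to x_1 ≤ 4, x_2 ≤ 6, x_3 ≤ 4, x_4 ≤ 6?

98

Without the upper bounds there are C(10,3) = 120 ways to split 7 among 4 variables.
Subtract solutions that violate a single cap (substitute x_i' = x_i − (cap_i+1)): x_1 ≥ 5 gives C(5,3) = 10; x_2 ≥ 7 gives C(3,3) = 1; x_3 ≥ 5 gives C(5,3) = 10; x_4 ≥ 7 gives C(3,3) = 1. Together 22.
No two caps can be exceeded simultaneously, so the pair terms are all 0.
By inclusion–exclusion the count is 120 − 22 + 0 = 98.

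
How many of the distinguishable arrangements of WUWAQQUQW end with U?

1120

Fix U in the last position and arrange the remaining 8 letters.
Those 8 letters have Q appearing 3 times and W appearing 3 times, giving (8)!/(3!·3!) = 1120.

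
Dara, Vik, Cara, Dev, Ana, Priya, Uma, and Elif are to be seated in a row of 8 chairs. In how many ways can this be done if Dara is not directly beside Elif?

Of the 8! = 40320 arrangements, those with Dara and Elif adjacent number 2 × 7! = 10080 (treat the pair as a block with 2 internal orders).
So 40320 − 10080 = 30240 arrangements keep them apart.

30240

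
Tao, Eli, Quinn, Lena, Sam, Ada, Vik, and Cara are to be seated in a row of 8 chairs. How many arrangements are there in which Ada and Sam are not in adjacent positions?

Of the 8! = 40320 arrangements, those with Ada and Sam adjacent number 2 × 7! = 10080 (treat the pair as a block with 2 internal orders).
Complementary counting: 40320 − 10080 = 30240.

30240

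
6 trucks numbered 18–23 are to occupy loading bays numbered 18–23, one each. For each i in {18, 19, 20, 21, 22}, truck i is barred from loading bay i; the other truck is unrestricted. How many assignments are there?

309

Let Aᵢ (for 18 ≤ i ≤ 22) be the placements that put truck i in its forbidden loading bay. Any j of these fix j positions, leaving (6−j)! ways to fill the rest, and there are C(5,j) ways to pick which j.
By inclusion–exclusion, the number of valid placements is Σ_{j=0}^{5} (−1)^j C(5,j)·(6−j)!.
Computing: 720 − 600 + 240 − 60 + 10 − 1 = 309.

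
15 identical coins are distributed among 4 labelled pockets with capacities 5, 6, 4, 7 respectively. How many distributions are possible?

By stars and bars, unrestricted non-negative solutions to x_1+…+x_4 = 15 number C(15+3,3) = 816.
Subtract solutions that violate a single cap (substitute x_i' = x_i − (cap_i+1)): x_1 ≥ 6 gives C(12,3) = 220; x_2 ≥ 7 gives C(11,3) = 165; x_3 ≥ 5 gives C(13,3) = 286; x_4 ≥ 8 gives C(10,3) = 120. Together 791.
Add back pairs where two caps are both exceeded: 10 + 35 + 4 + 20 + 1 + 10 = 80.
By inclusion–exclusion the count is 816 − 791 + 80 = 105.

105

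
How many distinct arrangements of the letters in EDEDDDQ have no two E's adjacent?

Total arrangements of EDEDDDQ: 7!/(4!·2!) = 105.
Arrangements with the E's together: treat EE as one letter, giving (6)!/(4!) = 30.
Hence 105 − 30 = 75.

75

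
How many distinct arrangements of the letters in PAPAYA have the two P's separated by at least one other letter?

Total arrangements of PAPAYA: 6!/(3!·2!) = 60.
Arrangements with the P's together: treat PP as one letter, giving (5)!/(3!) = 20.
Subtracting, 60 − 20 = 40 arrangements keep the P's apart.

40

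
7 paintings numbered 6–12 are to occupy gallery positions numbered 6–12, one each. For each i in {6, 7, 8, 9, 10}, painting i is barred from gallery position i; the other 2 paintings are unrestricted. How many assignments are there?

2428

Let Aᵢ (for 6 ≤ i ≤ 10) be the placements that put painting i in its forbidden gallery position. Any j of these fix j positions, leaving (7−j)! ways to fill the rest, and there are C(5,j) ways to pick which j.
By inclusion–exclusion, the number of valid placements is Σ_{j=0}^{5} (−1)^j C(5,j)·(7−j)!.
Computing: 5040 − 3600 + 1200 − 240 + 30 − 2 = 2428.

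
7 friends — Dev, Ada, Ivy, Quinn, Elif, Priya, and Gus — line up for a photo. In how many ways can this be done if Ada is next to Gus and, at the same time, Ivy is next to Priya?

480

Treat {Ada,Gus} as one block (2 orders) and {Ivy,Priya} as another (2 orders).
That leaves 5 units to arrange: 2 × 2 × 5! = 4 × 120 = 480.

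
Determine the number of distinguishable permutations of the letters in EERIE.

Letter multiplicities in EERIE: E×3, I×1, R×1.
The number of distinct arrangements is 5!/(3!) = 120/6 = 20.

20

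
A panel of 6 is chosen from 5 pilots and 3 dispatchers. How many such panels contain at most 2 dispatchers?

Split by how many dispatchers are chosen (0 through 2).
Sum: C(3,0)·C(5,6) + C(3,1)·C(5,5) + C(3,2)·C(5,4) = 0 + 3 + 15 = 18.

18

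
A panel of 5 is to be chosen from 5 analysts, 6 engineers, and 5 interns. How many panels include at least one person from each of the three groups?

Unrestricted: C(16,5) = 4368 ways to pick any 5 of the 16.
Subtract selections that omit an entire group: no analysts → C(11,5) = 462; no engineers → C(10,5) = 252; no interns → C(11,5) = 462.
Add back selections omitting two groups (i.e. drawn from a single group): C(5,5) + C(6,5) + C(5,5) = 8.
By inclusion–exclusion: 4368 − 1176 + 8 = 3200.

3200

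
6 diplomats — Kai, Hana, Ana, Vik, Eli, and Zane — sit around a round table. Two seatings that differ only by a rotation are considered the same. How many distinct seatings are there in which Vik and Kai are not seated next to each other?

72

Without the restriction there are (5)! = 120 seatings.
Seatings with Vik beside Kai: treat them as a block with 2 internal orders, giving 2 × (4)! = 48.
Subtracting, 120 − 48 = 72.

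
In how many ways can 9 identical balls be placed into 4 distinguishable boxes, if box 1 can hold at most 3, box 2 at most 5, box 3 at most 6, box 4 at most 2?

61

Without the upper bounds there are C(12,3) = 220 ways to split 9 among 4 boxes.
Subtract solutions that violate a single cap (substitute x_i' = x_i − (cap_i+1)): x_1 ≥ 4 gives C(8,3) = 56; x_2 ≥ 6 gives C(6,3) = 20; x_3 ≥ 7 gives C(5,3) = 10; x_4 ≥ 3 gives C(9,3) = 84. Together 170.
Add back pairs where two caps are both exceeded: 0 + 0 + 10 + 0 + 1 + 0 = 11.
By inclusion–exclusion the count is 220 − 170 + 11 = 61.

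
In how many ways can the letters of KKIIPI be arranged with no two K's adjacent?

40

Total arrangements of KKIIPI: 6!/(3!·2!) = 60.
If the two K's are adjacent, glue them into one block, leaving 5 items to arrange: (5)!/(3!) = 20 ways.
Subtracting, 60 − 20 = 40 arrangements keep the K's apart.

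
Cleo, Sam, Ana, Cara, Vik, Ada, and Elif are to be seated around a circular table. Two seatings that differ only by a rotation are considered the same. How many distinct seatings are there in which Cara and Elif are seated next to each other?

Glue Cara and Elif into a block (2 internal orders). Seating 6 units around a circle gives (5)! arrangements.
So 2 × (5)! = 2 × 120 = 240.

240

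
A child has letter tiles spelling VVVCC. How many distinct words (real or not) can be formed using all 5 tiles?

VVVCC has 5 letters with C appearing twice and V appearing 3 times.
The number of distinct arrangements is 5!/(3!·2!) = 120/12 = 10.

10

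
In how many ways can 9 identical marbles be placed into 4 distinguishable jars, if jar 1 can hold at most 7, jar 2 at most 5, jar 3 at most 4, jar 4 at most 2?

Without the upper bounds there are C(12,3) = 220 ways to split 9 among 4 jars.
Subtract solutions that violate a single cap (substitute x_i' = x_i − (cap_i+1)): x_1 ≥ 8 gives C(4,3) = 4; x_2 ≥ 6 gives C(6,3) = 20; x_3 ≥ 5 gives C(7,3) = 35; x_4 ≥ 3 gives C(9,3) = 84. Together 143.
Add back pairs where two caps are both exceeded: 0 + 0 + 0 + 0 + 1 + 4 = 5.
By inclusion–exclusion the count is 220 − 143 + 5 = 82.

82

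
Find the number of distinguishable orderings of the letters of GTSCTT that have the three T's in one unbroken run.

24

Treat the 3 copies of T as a single block. The multiset to arrange is then {TTT, C, G, S}, 4 items in all.
All 4 items are distinct, so there are (4)! = 24 arrangements.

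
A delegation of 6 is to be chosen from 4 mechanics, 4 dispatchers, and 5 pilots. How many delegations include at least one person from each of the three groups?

Unrestricted: C(13,6) = 1716 ways to pick any 6 of the 13.
Subtract selections that omit an entire group: no mechanics → C(9,6) = 84; no dispatchers → C(9,6) = 84; no pilots → C(8,6) = 28.
Add back selections omitting two groups (i.e. drawn from a single group): C(4,6) + C(4,6) + C(5,6) = 0.
By inclusion–exclusion: 1716 − 196 + 0 = 1520.

1520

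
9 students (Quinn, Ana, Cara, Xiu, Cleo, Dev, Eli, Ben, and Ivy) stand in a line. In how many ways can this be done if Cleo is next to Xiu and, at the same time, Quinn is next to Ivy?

20160

Treat {Cleo,Xiu} as one block (2 orders) and {Quinn,Ivy} as another (2 orders).
That leaves 7 units to arrange: 2 × 2 × 7! = 4 × 5040 = 20160.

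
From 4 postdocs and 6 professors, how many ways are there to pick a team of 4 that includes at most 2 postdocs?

Split by how many postdocs are chosen (0 through 2).
Sum: C(4,0)·C(6,4) + C(4,1)·C(6,3) + C(4,2)·C(6,2) = 15 + 80 + 90 = 185.

185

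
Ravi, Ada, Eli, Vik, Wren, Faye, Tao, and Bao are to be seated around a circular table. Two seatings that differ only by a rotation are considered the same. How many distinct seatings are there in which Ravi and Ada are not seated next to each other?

3600

All circular seatings of 8 people number (7)! = 5040.
Seatings with Ravi beside Ada: treat them as a block with 2 internal orders, giving 2 × (6)! = 1440.
Subtracting, 5040 − 1440 = 3600.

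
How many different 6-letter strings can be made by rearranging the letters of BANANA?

Letter multiplicities in BANANA: A×3, B×1, N×2.
Dividing 6! = 720 by 3!·2! = 12 for the repeated letters gives 60.

60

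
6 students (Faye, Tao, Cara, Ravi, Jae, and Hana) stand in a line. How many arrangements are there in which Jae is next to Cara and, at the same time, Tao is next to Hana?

Treat {Jae,Cara} as one block (2 orders) and {Tao,Hana} as another (2 orders).
That leaves 4 units to arrange: 2 × 2 × 4! = 4 × 24 = 96.

96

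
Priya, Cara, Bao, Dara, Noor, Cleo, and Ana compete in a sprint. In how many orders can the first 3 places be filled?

210

This is an ordered selection of 3 from 7: P(7,3).
That gives 7 × 6 × 5 = 210.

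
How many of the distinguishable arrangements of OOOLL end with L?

4

Fix L in the last position and arrange the remaining 4 letters.
Those 4 letters have O appearing 3 times, giving (4)!/(3!) = 4.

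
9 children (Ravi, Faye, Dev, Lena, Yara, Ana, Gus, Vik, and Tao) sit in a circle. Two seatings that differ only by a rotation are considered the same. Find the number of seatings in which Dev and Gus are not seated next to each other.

30240

Without the restriction there are (8)! = 40320 seatings.
Those with Dev next to Gus: fuse the pair into one unit and seat 8 units around a circle — 2·(7)! = 10080.
Subtracting, 40320 − 10080 = 30240.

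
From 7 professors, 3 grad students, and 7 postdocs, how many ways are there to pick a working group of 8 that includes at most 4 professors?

21465

Split by how many professors are chosen (0 through 4).
Sum: C(7,0)·C(10,8) + C(7,1)·C(10,7) + C(7,2)·C(10,6) + C(7,3)·C(10,5) + C(7,4)·C(10,4) = 45 + 840 + 4410 + 8820 + 7350 = 21465.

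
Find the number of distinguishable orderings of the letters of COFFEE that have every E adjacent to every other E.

60

Treat the 2 copies of E as a single block. The multiset to arrange is then {EE, C, F, F, O}, 5 items in all.
That gives (5)!/(2!) = 60 arrangements.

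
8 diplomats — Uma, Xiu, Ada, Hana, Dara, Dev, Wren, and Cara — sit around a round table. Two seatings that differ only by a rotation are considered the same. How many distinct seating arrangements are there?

Seat Uma anywhere (absorbing the rotational symmetry), then permute the other 7: (7)! = 5040.

5040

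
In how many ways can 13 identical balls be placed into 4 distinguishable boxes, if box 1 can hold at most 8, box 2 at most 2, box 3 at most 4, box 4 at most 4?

44

Without the upper bounds there are C(16,3) = 560 ways to split 13 among 4 boxes.
Subtract solutions that violate a single cap (substitute x_i' = x_i − (cap_i+1)): x_1 ≥ 9 gives C(7,3) = 35; x_2 ≥ 3 gives C(13,3) = 286; x_3 ≥ 5 gives C(11,3) = 165; x_4 ≥ 5 gives C(11,3) = 165. Together 651.
Add back pairs where two caps are both exceeded: 4 + 0 + 0 + 56 + 56 + 20 = 136.
Subtract triples: 0 + 0 + 0 + 1 = 1.
By inclusion–exclusion the count is 560 − 651 + 136 − 1 = 44.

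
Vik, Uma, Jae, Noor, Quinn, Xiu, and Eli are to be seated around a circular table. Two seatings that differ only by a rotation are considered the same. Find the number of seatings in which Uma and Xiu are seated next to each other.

Treat {Uma, Xiu} as one unit (2 internal orders) and seat the resulting 6 units around the table: (5)! circular arrangements.
So 2 × (5)! = 2 × 120 = 240.

240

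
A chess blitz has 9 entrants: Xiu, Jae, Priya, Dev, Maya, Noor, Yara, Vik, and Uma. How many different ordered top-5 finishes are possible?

15120

There are 9 choices for 1st place, 8 for 2nd, and so on down to 5 for position 5.
That gives 9 × 8 × 7 × 6 × 5 = 15120.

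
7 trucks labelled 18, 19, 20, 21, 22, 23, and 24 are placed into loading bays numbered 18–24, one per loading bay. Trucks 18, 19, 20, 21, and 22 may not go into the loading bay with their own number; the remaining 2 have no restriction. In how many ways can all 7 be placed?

Let Aᵢ (for 18 ≤ i ≤ 22) be the placements that put truck i in its forbidden loading bay. Any j of these fix j positions, leaving (7−j)! ways to fill the rest, and there are C(5,j) ways to pick which j.
By inclusion–exclusion, the number of valid placements is Σ_{j=0}^{5} (−1)^j C(5,j)·(7−j)!.
Computing: 5040 − 3600 + 1200 − 240 + 30 − 2 = 2428.

2428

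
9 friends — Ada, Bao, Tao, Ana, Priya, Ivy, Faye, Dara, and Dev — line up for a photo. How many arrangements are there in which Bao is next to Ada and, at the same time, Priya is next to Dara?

Treat {Bao,Ada} as one block (2 orders) and {Priya,Dara} as another (2 orders).
That leaves 7 units to arrange: 2 × 2 × 7! = 4 × 5040 = 20160.

20160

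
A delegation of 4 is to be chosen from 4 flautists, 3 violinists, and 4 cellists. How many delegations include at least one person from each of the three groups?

192

Total 4-person selections from all 11: C(11,4) = 330.
Selections missing a whole group: no flautists → C(7,4) = 35; no violinists → C(8,4) = 70; no cellists → C(7,4) = 35.
Add back selections omitting two groups (i.e. drawn from a single group): C(4,4) + C(3,4) + C(4,4) = 2.
By inclusion–exclusion: 330 − 140 + 2 = 192.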